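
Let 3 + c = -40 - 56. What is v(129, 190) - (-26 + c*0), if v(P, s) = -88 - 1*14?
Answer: -76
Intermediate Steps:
c = -99 (c = -3 + (-40 - 56) = -3 - 96 = -99)
v(P, s) = -102 (v(P, s) = -88 - 14 = -102)
v(129, 190) - (-26 + c*0) = -102 - (-26 - 99*0) = -102 - (-26 + 0) = -102 - 1*(-26) = -102 + 26 = -76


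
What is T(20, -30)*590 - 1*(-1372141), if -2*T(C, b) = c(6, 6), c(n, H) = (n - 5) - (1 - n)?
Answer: 1370371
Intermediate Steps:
c(n, H) = -6 + 2*n (c(n, H) = (-5 + n) + (-1 + n) = -6 + 2*n)
T(C, b) = -3 (T(C, b) = -(-6 + 2*6)/2 = -(-6 + 12)/2 = -½*6 = -3)
T(20, -30)*590 - 1*(-1372141) = -3*590 - 1*(-1372141) = -1770 + 1372141 = 1370371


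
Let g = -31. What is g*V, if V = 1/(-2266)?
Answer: 31/2266 ≈ 0.013680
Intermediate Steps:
V = -1/2266 ≈ -0.00044131
g*V = -31*(-1/2266) = 31/2266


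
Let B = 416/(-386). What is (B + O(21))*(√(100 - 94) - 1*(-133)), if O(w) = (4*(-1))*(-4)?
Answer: 383040/193 + 2880*√6/193 ≈ 2021.2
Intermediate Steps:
B = -208/193 (B = 416*(-1/386) = -208/193 ≈ -1.0777)
O(w) = 16 (O(w) = -4*(-4) = 16)
(B + O(21))*(√(100 - 94) - 1*(-133)) = (-208/193 + 16)*(√(100 - 94) - 1*(-133)) = 2880*(√6 + 133)/193 = 2880*(133 + √6)/193 = 383040/193 + 2880*√6/193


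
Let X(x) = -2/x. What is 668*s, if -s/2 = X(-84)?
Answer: -668/21 ≈ -31.810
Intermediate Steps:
s = -1/21 (s = -(-4)/(-84) = -(-4)*(-1)/84 = -2*1/42 = -1/21 ≈ -0.047619)
668*s = 668*(-1/21) = -668/21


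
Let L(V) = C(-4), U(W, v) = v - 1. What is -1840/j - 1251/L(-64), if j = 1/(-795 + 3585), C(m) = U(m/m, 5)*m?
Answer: -82136349/16 ≈ -5.1335e+6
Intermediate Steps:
U(W, v) = -1 + v
C(m) = 4*m (C(m) = (-1 + 5)*m = 4*m)
j = 1/2790 ≈ 0.00035842
L(V) = -16 (L(V) = 4*(-4) = -16)
-1840/j - 1251/L(-64) = -1840/1/2790 - 1251/(-16) = -1840*2790 - 1251*(-1/16) = -5133600 + 1251/16 = -82136349/16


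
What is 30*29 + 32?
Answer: 902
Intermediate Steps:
30*29 + 32 = 870 + 32 = 902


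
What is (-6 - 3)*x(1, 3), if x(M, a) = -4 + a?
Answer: 9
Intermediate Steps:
(-6 - 3)*x(1, 3) = (-6 - 3)*(-4 + 3) = -9*(-1) = 9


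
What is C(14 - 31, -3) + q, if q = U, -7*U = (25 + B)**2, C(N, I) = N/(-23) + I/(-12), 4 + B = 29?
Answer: -229363/644 ≈ -356.15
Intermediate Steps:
B = 25 (B = -4 + 29 = 25)
C(N, I) = -I/12 - N/23 (C(N, I) = N*(-1/23) + I*(-1/12) = -N/23 - I/12 = -I/12 - N/23)
U = -2500/7 (U = -(25 + 25)**2/7 = -1/7*50**2 = -1/7*2500 = -2500/7 ≈ -357.14)
q = -2500/7 ≈ -357.14
C(14 - 31, -3) + q = (-1/12*(-3) - (14 - 31)/23) - 2500/7 = (1/4 - 1/23*(-17)) - 2500/7 = (1/4 + 17/23) - 2500/7 = 91/92 - 2500/7 = -229363/644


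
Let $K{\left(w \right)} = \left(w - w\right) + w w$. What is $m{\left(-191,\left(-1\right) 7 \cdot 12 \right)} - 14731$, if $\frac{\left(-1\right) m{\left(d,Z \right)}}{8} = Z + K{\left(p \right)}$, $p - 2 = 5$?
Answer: $-14451$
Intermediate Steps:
$p = 7$ ($p = 2 + 5 = 7$)
$K{\left(w \right)} = w^{2}$ ($K{\left(w \right)} = 0 + w^{2} = w^{2}$)
$m{\left(d,Z \right)} = -392 - 8 Z$ ($m{\left(d,Z \right)} = - 8 \left(Z + 7^{2}\right) = - 8 \left(Z + 49\right) = - 8 \left(49 + Z\right) = -392 - 8 Z$)
$m{\left(-191,\left(-1\right) 7 \cdot 12 \right)} - 14731 = \left(-392 - 8 \left(-1\right) 7 \cdot 12\right) - 14731 = \left(-392 - 8 \left(\left(-7\right) 12\right)\right) - 14731 = \left(-392 - -672\right) - 14731 = \left(-392 + 672\right) - 14731 = 280 - 14731 = -14451$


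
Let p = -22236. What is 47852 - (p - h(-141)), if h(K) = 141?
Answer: 70229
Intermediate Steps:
47852 - (p - h(-141)) = 47852 - (-22236 - 1*141) = 47852 - (-22236 - 141) = 47852 - 1*(-22377) = 47852 + 22377 = 70229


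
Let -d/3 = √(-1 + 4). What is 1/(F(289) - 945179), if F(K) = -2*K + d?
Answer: -945757/894456303022 + 3*√3/894456303022 ≈ -1.0573e-6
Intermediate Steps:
d = -3*√3 (d = -3*√(-1 + 4) = -3*√3 ≈ -5.1962)
F(K) = -3*√3 - 2*K (F(K) = -2*K - 3*√3 = -3*√3 - 2*K)
1/(F(289) - 945179) = 1/((-3*√3 - 2*289) - 945179) = 1/((-3*√3 - 578) - 945179) = 1/((-578 - 3*√3) - 945179) = 1/(-945757 - 3*√3)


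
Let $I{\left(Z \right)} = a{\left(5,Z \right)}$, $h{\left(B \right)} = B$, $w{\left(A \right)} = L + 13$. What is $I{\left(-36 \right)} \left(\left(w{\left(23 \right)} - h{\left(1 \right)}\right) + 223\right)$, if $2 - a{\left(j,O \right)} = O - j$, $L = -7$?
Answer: $9804$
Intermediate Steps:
$w{\left(A \right)} = 6$ ($w{\left(A \right)} = -7 + 13 = 6$)
$a{\left(j,O \right)} = 2 + j - O$ ($a{\left(j,O \right)} = 2 - \left(O - j\right) = 2 + j - O$)
$I{\left(Z \right)} = 7 - Z$ ($I{\left(Z \right)} = 2 + 5 - Z = 7 - Z$)
$I{\left(-36 \right)} \left(\left(w{\left(23 \right)} - h{\left(1 \right)}\right) + 223\right) = \left(7 - -36\right) \left(\left(6 - 1\right) + 223\right) = \left(7 + 36\right) \left(\left(6 - 1\right) + 223\right) = 43 \left(5 + 223\right) = 43 \cdot 228 = 9804$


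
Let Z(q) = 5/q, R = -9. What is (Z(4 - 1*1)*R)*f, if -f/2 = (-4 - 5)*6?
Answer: -1620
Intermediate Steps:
f = 108 (f = -2*(-4 - 5)*6 = -(-18)*6 = -2*(-54) = 108)
(Z(4 - 1*1)*R)*f = ((5/(4 - 1*1))*(-9))*108 = ((5/(4 - 1))*(-9))*108 = ((5/3)*(-9))*108 = -15*108 = -1620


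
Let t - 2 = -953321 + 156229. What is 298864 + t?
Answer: -498226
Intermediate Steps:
t = -797090 (t = 2 + (-953321 + 156229) = 2 - 797092 = -797090)
298864 + t = 298864 - 797090 = -498226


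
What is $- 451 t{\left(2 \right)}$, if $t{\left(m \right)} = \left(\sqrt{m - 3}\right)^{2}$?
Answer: $451$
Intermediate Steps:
$t{\left(m \right)} = -3 + m$ ($t{\left(m \right)} = \left(\sqrt{-3 + m}\right)^{2} = -3 + m$)
$- 451 t{\left(2 \right)} = - 451 \left(-3 + 2\right) = \left(-451\right) \left(-1\right) = 451$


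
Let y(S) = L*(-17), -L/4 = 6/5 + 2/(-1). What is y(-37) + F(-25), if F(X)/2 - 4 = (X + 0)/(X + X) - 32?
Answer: -547/5 ≈ -109.40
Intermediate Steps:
F(X) = -55 (F(X) = 8 + 2*((X + 0)/(X + X) - 32) = 8 + 2*(X/((2*X)) - 32) = 8 + 2*(X*(1/(2*X)) - 32) = 8 + 2*(1/2 - 32) = 8 + 2*(-63/2) = 8 - 63 = -55)
L = 16/5 (L = -4*(6/5 + 2/(-1)) = -4*(6*(1/5) + 2*(-1)) = -4*(6/5 - 2) = -4*(-4/5) = 16/5 ≈ 3.2000)
y(S) = -272/5 (y(S) = (16/5)*(-17) = -272/5)
y(-37) + F(-25) = -272/5 - 55 = -547/5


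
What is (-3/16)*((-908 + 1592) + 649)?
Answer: -3999/16 ≈ -249.94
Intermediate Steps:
(-3/16)*((-908 + 1592) + 649) = (-3*1/16)*(684 + 649) = -3/16*1333 = -3999/16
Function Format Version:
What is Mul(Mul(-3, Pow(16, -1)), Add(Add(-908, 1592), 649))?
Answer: Rational(-3999, 16) ≈ -249.94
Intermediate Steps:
Mul(Mul(-3, Pow(16, -1)), Add(Add(-908, 1592), 649)) = Mul(Mul(-3, Rational(1, 16)), Add(684, 649)) = Mul(Rational(-3, 16), 1333) = Rational(-3999, 16)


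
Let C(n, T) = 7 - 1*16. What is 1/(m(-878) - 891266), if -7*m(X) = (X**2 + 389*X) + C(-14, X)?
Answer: -7/6668195 ≈ -1.0498e-6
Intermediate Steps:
C(n, T) = -9 (C(n, T) = 7 - 16 = -9)
m(X) = 9/7 - 389*X/7 - X**2/7 (m(X) = -((X**2 + 389*X) - 9)/7 = -(-9 + X**2 + 389*X)/7 = 9/7 - 389*X/7 - X**2/7)
1/(m(-878) - 891266) = 1/((9/7 - 389/7*(-878) - 1/7*(-878)**2) - 891266) = 1/((9/7 + 341542/7 - 1/7*770884) - 891266) = 1/((9/7 + 341542/7 - 770884/7) - 891266) = 1/(-429333/7 - 891266) = 1/(-6668195/7) = -7/6668195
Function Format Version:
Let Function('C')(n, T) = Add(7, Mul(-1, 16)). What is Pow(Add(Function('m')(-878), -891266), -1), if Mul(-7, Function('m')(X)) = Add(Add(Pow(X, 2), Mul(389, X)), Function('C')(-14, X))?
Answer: Rational(-7, 6668195) ≈ -1.0498e-6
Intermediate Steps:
Function('C')(n, T) = -9 (Function('C')(n, T) = Add(7, -16) = -9)
Function('m')(X) = Add(Rational(9, 7), Mul(Rational(-389, 7), X), Mul(Rational(-1, 7), Pow(X, 2))) (Function('m')(X) = Mul(Rational(-1, 7), Add(Add(Pow(X, 2), Mul(389, X)), -9)) = Mul(Rational(-1, 7), Add(-9, Pow(X, 2), Mul(389, X))) = Add(Rational(9, 7), Mul(Rational(-389, 7), X), Mul(Rational(-1, 7), Pow(X, 2))))
Pow(Add(Function('m')(-878), -891266), -1) = Pow(Add(Add(Rational(9, 7), Mul(Rational(-389, 7), -878), Mul(Rational(-1, 7), Pow(-878, 2))), -891266), -1) = Pow(Add(Add(Rational(9, 7), Rational(341542, 7), Mul(Rational(-1, 7), 770884)), -891266), -1) = Pow(Add(Add(Rational(9, 7), Rational(341542, 7), Rational(-770884, 7)), -891266), -1) = Pow(Add(Rational(-429333, 7), -891266), -1) = Pow(Rational(-6668195, 7), -1) = Rational(-7, 6668195)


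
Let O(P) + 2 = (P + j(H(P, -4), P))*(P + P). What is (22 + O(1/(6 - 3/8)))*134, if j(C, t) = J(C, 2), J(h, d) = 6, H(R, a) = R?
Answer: 6023032/2025 ≈ 2974.3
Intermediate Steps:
j(C, t) = 6
O(P) = -2 + 2*P*(6 + P) (O(P) = -2 + (P + 6)*(P + P) = -2 + (6 + P)*(2*P) = -2 + 2*P*(6 + P))
(22 + O(1/(6 - 3/8)))*134 = (22 + (-2 + 2*(1/(6 - 3/8))² + 12/(6 - 3/8)))*134 = (22 + (-2 + 2*(1/(45/8))² + 12/(45/8)))*134 = (22 + (-2 + 2*(8/45)² + 12*(8/45)))*134 = (22 + (-2 + 2*(64/2025) + 32/15))*134 = (22 + (-2 + 128/2025 + 32/15))*134 = (22 + 398/2025)*134 = (44948/2025)*134 = 6023032/2025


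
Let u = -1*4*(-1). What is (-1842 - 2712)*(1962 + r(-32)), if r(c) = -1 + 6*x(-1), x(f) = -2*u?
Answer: -8711802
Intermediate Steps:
u = 4 (u = -4*(-1) = 4)
x(f) = -8 (x(f) = -2*4 = -8)
r(c) = -49 (r(c) = -1 + 6*(-8) = -1 - 48 = -49)
(-1842 - 2712)*(1962 + r(-32)) = (-1842 - 2712)*(1962 - 49) = -4554*1913 = -8711802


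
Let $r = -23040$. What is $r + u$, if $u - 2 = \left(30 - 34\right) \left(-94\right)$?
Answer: $-22662$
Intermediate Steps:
$u = 378$ ($u = 2 + \left(30 - 34\right) \left(-94\right) = 2 - -376 = 2 + 376 = 378$)
$r + u = -23040 + 378 = -22662$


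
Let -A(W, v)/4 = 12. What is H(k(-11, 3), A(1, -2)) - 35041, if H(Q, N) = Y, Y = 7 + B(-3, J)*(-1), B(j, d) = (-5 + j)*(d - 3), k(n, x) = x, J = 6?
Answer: -35010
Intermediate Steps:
A(W, v) = -48 (A(W, v) = -4*12 = -48)
B(j, d) = (-5 + j)*(-3 + d)
Y = 31 (Y = 7 + (15 - 5*6 - 3*(-3) + 6*(-3))*(-1) = 7 + (15 - 30 + 9 - 18)*(-1) = 7 - 24*(-1) = 7 + 24 = 31)
H(Q, N) = 31
H(k(-11, 3), A(1, -2)) - 35041 = 31 - 35041 = -35010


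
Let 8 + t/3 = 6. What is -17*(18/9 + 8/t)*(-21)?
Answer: 238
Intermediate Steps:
t = -6 (t = -24 + 3*6 = -24 + 18 = -6)
-17*(18/9 + 8/t)*(-21) = -17*(18/9 + 8/(-6))*(-21) = -17*(18*(1/9) + 8*(-1/6))*(-21) = -17*(2 - 4/3)*(-21) = -17*2/3*(-21) = -34/3*(-21) = 238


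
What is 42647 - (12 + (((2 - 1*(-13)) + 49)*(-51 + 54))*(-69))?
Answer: 55883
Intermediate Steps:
42647 - (12 + (((2 - 1*(-13)) + 49)*(-51 + 54))*(-69)) = 42647 - (12 + (((2 + 13) + 49)*3)*(-69)) = 42647 - (12 + ((15 + 49)*3)*(-69)) = 42647 - (12 + (64*3)*(-69)) = 42647 - (12 + 192*(-69)) = 42647 - (12 - 13248) = 42647 - 1*(-13236) = 42647 + 13236 = 55883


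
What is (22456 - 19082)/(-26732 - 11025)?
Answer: -3374/37757 ≈ -0.089361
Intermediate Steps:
(22456 - 19082)/(-26732 - 11025) = 3374/(-37757) = 3374*(-1/37757) = -3374/37757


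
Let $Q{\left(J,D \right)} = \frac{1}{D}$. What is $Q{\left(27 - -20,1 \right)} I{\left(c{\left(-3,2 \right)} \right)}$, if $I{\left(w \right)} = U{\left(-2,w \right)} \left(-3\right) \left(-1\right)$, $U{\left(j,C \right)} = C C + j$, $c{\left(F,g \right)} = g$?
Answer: $6$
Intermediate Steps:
$U{\left(j,C \right)} = j + C^{2}$ ($U{\left(j,C \right)} = C^{2} + j = j + C^{2}$)
$I{\left(w \right)} = -6 + 3 w^{2}$ ($I{\left(w \right)} = \left(-2 + w^{2}\right) \left(-3\right) \left(-1\right) = \left(6 - 3 w^{2}\right) \left(-1\right) = -6 + 3 w^{2}$)
$Q{\left(27 - -20,1 \right)} I{\left(c{\left(-3,2 \right)} \right)} = \frac{-6 + 3 \cdot 2^{2}}{1} = 1 \left(-6 + 3 \cdot 4\right) = 1 \left(-6 + 12\right) = 1 \cdot 6 = 6$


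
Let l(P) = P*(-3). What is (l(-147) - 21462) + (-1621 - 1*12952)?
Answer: -35594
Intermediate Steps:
l(P) = -3*P
(l(-147) - 21462) + (-1621 - 1*12952) = (-3*(-147) - 21462) + (-1621 - 1*12952) = (441 - 21462) + (-1621 - 12952) = -21021 - 14573 = -35594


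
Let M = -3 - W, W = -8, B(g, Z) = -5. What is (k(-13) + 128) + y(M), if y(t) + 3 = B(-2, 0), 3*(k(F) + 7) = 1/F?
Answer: 4406/39 ≈ 112.97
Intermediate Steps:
M = 5 (M = -3 - 1*(-8) = -3 + 8 = 5)
k(F) = -7 + 1/(3*F)
y(t) = -8 (y(t) = -3 - 5 = -8)
(k(-13) + 128) + y(M) = ((-7 + (⅓)/(-13)) + 128) - 8 = ((-7 + (⅓)*(-1/13)) + 128) - 8 = ((-7 - 1/39) + 128) - 8 = (-274/39 + 128) - 8 = 4718/39 - 8 = 4406/39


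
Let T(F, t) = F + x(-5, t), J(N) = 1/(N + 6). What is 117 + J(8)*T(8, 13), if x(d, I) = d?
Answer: 1641/14 ≈ 117.21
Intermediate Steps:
J(N) = 1/(6 + N)
T(F, t) = -5 + F (T(F, t) = F - 5 = -5 + F)
117 + J(8)*T(8, 13) = 117 + (-5 + 8)/(6 + 8) = 117 + 3/14 = 1641/14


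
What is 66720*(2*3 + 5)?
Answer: 733920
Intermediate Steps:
66720*(2*3 + 5) = 66720*(6 + 5) = 66720*11 = 733920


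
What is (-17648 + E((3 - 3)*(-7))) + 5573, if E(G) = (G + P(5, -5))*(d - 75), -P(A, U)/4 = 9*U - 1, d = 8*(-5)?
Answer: -33235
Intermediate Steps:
d = -40
P(A, U) = 4 - 36*U (P(A, U) = -4*(9*U - 1) = -4*(-1 + 9*U) = 4 - 36*U)
E(G) = -21160 - 115*G (E(G) = (G + (4 - 36*(-5)))*(-40 - 75) = (G + (4 + 180))*(-115) = (G + 184)*(-115) = (184 + G)*(-115) = -21160 - 115*G)
(-17648 + E((3 - 3)*(-7))) + 5573 = (-17648 + (-21160 - 115*(3 - 3)*(-7))) + 5573 = (-17648 + (-21160 - 0*(-7))) + 5573 = (-17648 + (-21160 - 115*0)) + 5573 = (-17648 + (-21160 + 0)) + 5573 = (-17648 - 21160) + 5573 = -38808 + 5573 = -33235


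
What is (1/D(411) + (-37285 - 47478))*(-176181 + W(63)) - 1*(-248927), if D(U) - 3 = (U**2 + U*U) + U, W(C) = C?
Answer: 841611312435983/56376 ≈ 1.4929e+10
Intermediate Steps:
D(U) = 3 + U + 2*U**2 (D(U) = 3 + ((U**2 + U*U) + U) = 3 + ((U**2 + U**2) + U) = 3 + (2*U**2 + U) = 3 + (U + 2*U**2) = 3 + U + 2*U**2)
(1/D(411) + (-37285 - 47478))*(-176181 + W(63)) - 1*(-248927) = (1/(3 + 411 + 2*411**2) + (-37285 - 47478))*(-176181 + 63) - 1*(-248927) = (1/(3 + 411 + 2*168921) - 84763)*(-176118) + 248927 = (1/(3 + 411 + 337842) - 84763)*(-176118) + 248927 = (1/338256 - 84763)*(-176118) + 248927 = -28671593327/338256*(-176118) + 248927 = 841597278927431/56376 + 248927 = 841611312435983/56376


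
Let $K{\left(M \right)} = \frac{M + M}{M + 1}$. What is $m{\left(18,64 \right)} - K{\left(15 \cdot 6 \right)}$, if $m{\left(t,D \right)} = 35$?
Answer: $\frac{3005}{91} \approx 33.022$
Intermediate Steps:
$K{\left(M \right)} = \frac{2 M}{1 + M}$
$m{\left(18,64 \right)} - K{\left(15 \cdot 6 \right)} = 35 - \frac{2 \cdot 15 \cdot 6}{1 + 15 \cdot 6} = 35 - 2 \cdot 90 \frac{1}{1 + 90} = 35 - 2 \cdot 90 \cdot \frac{1}{91} = 35 - \frac{180}{91} = \frac{3005}{91}$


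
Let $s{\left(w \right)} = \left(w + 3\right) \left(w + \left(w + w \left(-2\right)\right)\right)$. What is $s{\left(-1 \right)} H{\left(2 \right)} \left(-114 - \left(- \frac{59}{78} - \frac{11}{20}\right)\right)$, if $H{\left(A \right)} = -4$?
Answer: $0$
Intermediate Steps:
$s{\left(w \right)} = 0$ ($s{\left(w \right)} = \left(3 + w\right) \left(w + \left(w - 2 w\right)\right) = \left(3 + w\right) \left(w - w\right) = \left(3 + w\right) 0 = 0$)
$s{\left(-1 \right)} H{\left(2 \right)} \left(-114 - \left(- \frac{59}{78} - \frac{11}{20}\right)\right) = 0 \left(-4\right) \left(-114 - \left(- \frac{59}{78} - \frac{11}{20}\right)\right) = 0 \left(-114 - - \frac{1019}{780}\right) = 0 \left(-114 + \left(\frac{59}{78} + \frac{11}{20}\right)\right) = 0 \left(-114 + \frac{1019}{780}\right) = 0 \left(- \frac{87901}{780}\right) = 0$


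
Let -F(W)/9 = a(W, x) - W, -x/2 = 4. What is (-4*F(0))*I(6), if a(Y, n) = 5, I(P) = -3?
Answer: -540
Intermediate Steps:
x = -8 (x = -2*4 = -8)
F(W) = -45 + 9*W (F(W) = -9*(5 - W) = -45 + 9*W)
(-4*F(0))*I(6) = -4*(-45 + 9*0)*(-3) = -4*(-45 + 0)*(-3) = -4*(-45)*(-3) = 180*(-3) = -540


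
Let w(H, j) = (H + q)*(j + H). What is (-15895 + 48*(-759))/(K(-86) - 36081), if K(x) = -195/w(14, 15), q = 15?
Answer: 44007007/30344316 ≈ 1.4503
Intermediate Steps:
w(H, j) = (15 + H)*(H + j) (w(H, j) = (H + 15)*(j + H) = (15 + H)*(H + j))
K(x) = -195/841 (K(x) = -195/(14² + 15*14 + 15*15 + 14*15) = -195/(196 + 210 + 225 + 210) = -195/841)
(-15895 + 48*(-759))/(K(-86) - 36081) = (-15895 + 48*(-759))/(-195/841 - 36081) = (-15895 - 36432)/(-30344316/841) = -52327*(-841/30344316) = 44007007/30344316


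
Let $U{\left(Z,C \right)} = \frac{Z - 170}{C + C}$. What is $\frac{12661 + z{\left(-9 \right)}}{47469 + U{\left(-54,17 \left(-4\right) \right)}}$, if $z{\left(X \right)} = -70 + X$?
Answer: $\frac{213894}{807001} \approx 0.26505$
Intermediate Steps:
$U{\left(Z,C \right)} = \frac{-170 + Z}{2 C}$
$\frac{12661 + z{\left(-9 \right)}}{47469 + U{\left(-54,17 \left(-4\right) \right)}} = \frac{12661 - 79}{47469 + \frac{-170 - 54}{2 \cdot 17 \left(-4\right)}} = \frac{12661 - 79}{47469 + \frac{1}{2} \frac{1}{-68} \left(-224\right)} = \frac{12582}{47469 + \frac{1}{2} \left(- \frac{1}{68}\right) \left(-224\right)} = \frac{12582}{47469 + \frac{28}{17}} = \frac{12582}{\frac{807001}{17}} = 12582 \cdot \frac{17}{807001} = \frac{213894}{807001}$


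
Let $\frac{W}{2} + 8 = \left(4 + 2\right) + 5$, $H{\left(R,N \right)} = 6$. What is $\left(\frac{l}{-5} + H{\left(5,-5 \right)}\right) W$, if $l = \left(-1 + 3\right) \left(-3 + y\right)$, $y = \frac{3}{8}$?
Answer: $\frac{423}{10} \approx 42.3$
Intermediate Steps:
$y = \frac{3}{8}$ ($y = 3 \cdot \frac{1}{8} = \frac{3}{8} \approx 0.375$)
$l = - \frac{21}{4}$ ($l = \left(-1 + 3\right) \left(-3 + \frac{3}{8}\right) = 2 \left(- \frac{21}{8}\right) = - \frac{21}{4} \approx -5.25$)
$W = 6$ ($W = -16 + 2 \left(\left(4 + 2\right) + 5\right) = -16 + 2 \left(6 + 5\right) = -16 + 2 \cdot 11 = -16 + 22 = 6$)
$\left(\frac{l}{-5} + H{\left(5,-5 \right)}\right) W = \left(- \frac{21}{4 \left(-5\right)} + 6\right) 6 = \left(\left(- \frac{21}{4}\right) \left(- \frac{1}{5}\right) + 6\right) 6 = \left(\frac{21}{20} + 6\right) 6 = \frac{141}{20} \cdot 6 = \frac{423}{10}$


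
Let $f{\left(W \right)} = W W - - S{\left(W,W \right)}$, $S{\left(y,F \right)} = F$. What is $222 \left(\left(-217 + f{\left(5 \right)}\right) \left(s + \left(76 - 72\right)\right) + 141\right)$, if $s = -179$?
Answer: $7296252$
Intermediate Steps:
$f{\left(W \right)} = W + W^{2}$ ($f{\left(W \right)} = W W - - W = W^{2} + W = W + W^{2}$)
$222 \left(\left(-217 + f{\left(5 \right)}\right) \left(s + \left(76 - 72\right)\right) + 141\right) = 222 \left(\left(-217 + 5 \left(1 + 5\right)\right) \left(-179 + \left(76 - 72\right)\right) + 141\right) = 222 \left(\left(-217 + 5 \cdot 6\right) \left(-179 + 4\right) + 141\right) = 222 \left(\left(-217 + 30\right) \left(-175\right) + 141\right) = 222 \left(\left(-187\right) \left(-175\right) + 141\right) = 222 \left(32725 + 141\right) = 222 \cdot 32866 = 7296252$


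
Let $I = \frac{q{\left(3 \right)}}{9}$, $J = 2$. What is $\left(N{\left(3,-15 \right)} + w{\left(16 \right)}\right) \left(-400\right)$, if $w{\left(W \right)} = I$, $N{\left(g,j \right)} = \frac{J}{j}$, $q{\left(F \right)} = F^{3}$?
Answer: $- \frac{3440}{3} \approx -1146.7$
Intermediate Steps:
$I = 3$ ($I = \frac{3^{3}}{9} = 27 \cdot \frac{1}{9} = 3$)
$N{\left(g,j \right)} = \frac{2}{j}$
$w{\left(W \right)} = 3$
$\left(N{\left(3,-15 \right)} + w{\left(16 \right)}\right) \left(-400\right) = \left(\frac{2}{-15} + 3\right) \left(-400\right) = \left(2 \left(- \frac{1}{15}\right) + 3\right) \left(-400\right) = \left(- \frac{2}{15} + 3\right) \left(-400\right) = \frac{43}{15} \left(-400\right) = - \frac{3440}{3}$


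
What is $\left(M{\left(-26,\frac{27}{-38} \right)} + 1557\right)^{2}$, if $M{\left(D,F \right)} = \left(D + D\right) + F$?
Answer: $\frac{3267608569}{1444} \approx 2.2629 \cdot 10^{6}$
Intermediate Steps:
$M{\left(D,F \right)} = F + 2 D$ ($M{\left(D,F \right)} = 2 D + F = F + 2 D$)
$\left(M{\left(-26,\frac{27}{-38} \right)} + 1557\right)^{2} = \left(\left(\frac{27}{-38} + 2 \left(-26\right)\right) + 1557\right)^{2} = \left(\left(27 \left(- \frac{1}{38}\right) - 52\right) + 1557\right)^{2} = \left(\left(- \frac{27}{38} - 52\right) + 1557\right)^{2} = \left(- \frac{2003}{38} + 1557\right)^{2} = \left(\frac{57163}{38}\right)^{2} = \frac{3267608569}{1444}$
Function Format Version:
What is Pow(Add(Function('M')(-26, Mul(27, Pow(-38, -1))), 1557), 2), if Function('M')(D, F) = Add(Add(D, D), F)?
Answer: Rational(3267608569, 1444) ≈ 2.2629e+6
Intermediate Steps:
Function('M')(D, F) = Add(F, Mul(2, D)) (Function('M')(D, F) = Add(Mul(2, D), F) = Add(F, Mul(2, D)))
Pow(Add(Function('M')(-26, Mul(27, Pow(-38, -1))), 1557), 2) = Pow(Add(Add(Mul(27, Pow(-38, -1)), Mul(2, -26)), 1557), 2) = Pow(Add(Add(Mul(27, Rational(-1, 38)), -52), 1557), 2) = Pow(Add(Add(Rational(-27, 38), -52), 1557), 2) = Pow(Add(Rational(-2003, 38), 1557), 2) = Pow(Rational(57163, 38), 2) = Rational(3267608569, 1444)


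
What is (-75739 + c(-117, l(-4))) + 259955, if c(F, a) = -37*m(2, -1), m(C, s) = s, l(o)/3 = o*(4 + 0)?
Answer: 184253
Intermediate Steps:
l(o) = 12*o (l(o) = 3*(o*(4 + 0)) = 3*(o*4) = 3*(4*o) = 12*o)
c(F, a) = 37 (c(F, a) = -37*(-1) = 37)
(-75739 + c(-117, l(-4))) + 259955 = (-75739 + 37) + 259955 = -75702 + 259955 = 184253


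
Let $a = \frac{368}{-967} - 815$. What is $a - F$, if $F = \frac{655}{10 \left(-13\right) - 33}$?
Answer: $- \frac{127887714}{157621} \approx -811.36$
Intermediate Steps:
$F = - \frac{655}{163}$ ($F = \frac{655}{-130 - 33} = \frac{655}{-163} = 655 \left(- \frac{1}{163}\right) = - \frac{655}{163} \approx -4.0184$)
$a = - \frac{788473}{967}$ ($a = 368 \left(- \frac{1}{967}\right) - 815 = - \frac{368}{967} - 815 = - \frac{788473}{967} \approx -815.38$)
$a - F = - \frac{788473}{967} - - \frac{655}{163} = - \frac{788473}{967} + \frac{655}{163} = - \frac{127887714}{157621}$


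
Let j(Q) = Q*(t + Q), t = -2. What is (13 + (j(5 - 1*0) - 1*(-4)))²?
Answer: 1024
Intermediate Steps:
j(Q) = Q*(-2 + Q)
(13 + (j(5 - 1*0) - 1*(-4)))² = (13 + ((5 - 1*0)*(-2 + (5 - 1*0)) - 1*(-4)))² = (13 + ((5 + 0)*(-2 + (5 + 0)) + 4))² = (13 + (5*(-2 + 5) + 4))² = (13 + (5*3 + 4))² = (13 + (15 + 4))² = (13 + 19)² = 32² = 1024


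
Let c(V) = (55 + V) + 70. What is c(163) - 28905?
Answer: -28617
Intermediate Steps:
c(V) = 125 + V
c(163) - 28905 = (125 + 163) - 28905 = 288 - 28905 = -28617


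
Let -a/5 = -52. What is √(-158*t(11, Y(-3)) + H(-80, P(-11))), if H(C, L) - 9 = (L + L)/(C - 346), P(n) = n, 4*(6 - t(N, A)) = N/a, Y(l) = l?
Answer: I*√2874577068870/55380 ≈ 30.615*I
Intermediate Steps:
a = 260 (a = -5*(-52) = 260)
t(N, A) = 6 - N/1040 (t(N, A) = 6 - N/(4*260) = 6 - N/1040)
H(C, L) = 9 + 2*L/(-346 + C) (H(C, L) = 9 + (L + L)/(C - 346) = 9 + (2*L)/(-346 + C) = 9 + 2*L/(-346 + C))
√(-158*t(11, Y(-3)) + H(-80, P(-11))) = √(-158*(6 - 1/1040*11) + (-3114 + 2*(-11) + 9*(-80))/(-346 - 80)) = √(-158*(6 - 11/1040) + (-3114 - 22 - 720)/(-426)) = √(-158*6229/1040 - 1/426*(-3856)) = √(-492091/520 + 1928/213) = √(-103812823/110760) = I*√2874577068870/55380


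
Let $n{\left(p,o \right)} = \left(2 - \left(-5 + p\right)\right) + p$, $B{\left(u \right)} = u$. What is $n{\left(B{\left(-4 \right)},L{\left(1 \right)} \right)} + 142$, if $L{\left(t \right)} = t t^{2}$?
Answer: $149$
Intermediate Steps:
$L{\left(t \right)} = t^{3}$
$n{\left(p,o \right)} = 7$ ($n{\left(p,o \right)} = \left(7 - p\right) + p = 7$)
$n{\left(B{\left(-4 \right)},L{\left(1 \right)} \right)} + 142 = 7 + 142 = 149$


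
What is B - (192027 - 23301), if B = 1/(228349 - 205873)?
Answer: -3792285575/22476 ≈ -1.6873e+5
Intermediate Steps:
B = 1/22476 ≈ 4.4492e-5
B - (192027 - 23301) = 1/22476 - (192027 - 23301) = 1/22476 - 1*168726 = 1/22476 - 168726 = -3792285575/22476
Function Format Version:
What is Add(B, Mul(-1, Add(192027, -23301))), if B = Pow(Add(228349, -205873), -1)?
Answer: Rational(-3792285575, 22476) ≈ -1.6873e+5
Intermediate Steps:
B = Rational(1, 22476) (B = Pow(22476, -1) = Rational(1, 22476) ≈ 4.4492e-5)
Add(B, Mul(-1, Add(192027, -23301))) = Add(Rational(1, 22476), Mul(-1, Add(192027, -23301))) = Add(Rational(1, 22476), Mul(-1, 168726)) = Add(Rational(1, 22476), -168726) = Rational(-3792285575, 22476)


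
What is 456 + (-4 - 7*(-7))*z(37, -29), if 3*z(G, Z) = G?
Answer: 1011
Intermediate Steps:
z(G, Z) = G/3
456 + (-4 - 7*(-7))*z(37, -29) = 456 + (-4 - 7*(-7))*((1/3)*37) = 456 + (-4 + 49)*(37/3) = 456 + 45*(37/3) = 456 + 555 = 1011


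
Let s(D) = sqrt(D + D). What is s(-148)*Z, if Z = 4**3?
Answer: 128*I*sqrt(74) ≈ 1101.1*I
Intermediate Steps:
s(D) = sqrt(2)*sqrt(D) (s(D) = sqrt(2*D) = sqrt(2)*sqrt(D))
Z = 64
s(-148)*Z = (sqrt(2)*sqrt(-148))*64 = (sqrt(2)*(2*I*sqrt(37)))*64 = (2*I*sqrt(74))*64 = 128*I*sqrt(74)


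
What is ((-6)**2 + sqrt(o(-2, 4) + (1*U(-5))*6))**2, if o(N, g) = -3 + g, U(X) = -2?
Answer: (36 + I*sqrt(11))**2 ≈ 1285.0 + 238.8*I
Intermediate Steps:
((-6)**2 + sqrt(o(-2, 4) + (1*U(-5))*6))**2 = ((-6)**2 + sqrt((-3 + 4) + (1*(-2))*6))**2 = (36 + sqrt(1 - 2*6))**2 = (36 + sqrt(1 - 12))**2 = (36 + sqrt(-11))**2 = (36 + I*sqrt(11))**2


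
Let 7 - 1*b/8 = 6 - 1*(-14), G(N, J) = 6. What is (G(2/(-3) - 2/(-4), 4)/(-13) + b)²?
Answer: 1844164/169 ≈ 10912.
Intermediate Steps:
b = -104 (b = 56 - 8*(6 - 1*(-14)) = 56 - 8*(6 + 14) = 56 - 8*20 = 56 - 160 = -104)
(G(2/(-3) - 2/(-4), 4)/(-13) + b)² = (6/(-13) - 104)² = (6*(-1/13) - 104)² = (-6/13 - 104)² = (-1358/13)² = 1844164/169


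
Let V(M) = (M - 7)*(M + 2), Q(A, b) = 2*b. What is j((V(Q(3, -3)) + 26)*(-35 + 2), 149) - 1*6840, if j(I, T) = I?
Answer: -9414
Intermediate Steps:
V(M) = (-7 + M)*(2 + M)
j((V(Q(3, -3)) + 26)*(-35 + 2), 149) - 1*6840 = ((-14 + (2*(-3))² - 10*(-3)) + 26)*(-35 + 2) - 1*6840 = ((-14 + (-6)² - 5*(-6)) + 26)*(-33) - 6840 = ((-14 + 36 + 30) + 26)*(-33) - 6840 = (52 + 26)*(-33) - 6840 = 78*(-33) - 6840 = -2574 - 6840 = -9414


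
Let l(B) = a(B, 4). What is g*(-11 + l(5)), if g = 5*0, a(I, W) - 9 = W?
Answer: 0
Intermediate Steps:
a(I, W) = 9 + W
l(B) = 13 (l(B) = 9 + 4 = 13)
g = 0
g*(-11 + l(5)) = 0*(-11 + 13) = 0*2 = 0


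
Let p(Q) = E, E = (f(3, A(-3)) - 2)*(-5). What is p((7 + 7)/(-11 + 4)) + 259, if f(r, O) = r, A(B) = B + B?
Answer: 254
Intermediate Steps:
A(B) = 2*B
E = -5 (E = (3 - 2)*(-5) = 1*(-5) = -5)
p(Q) = -5
p((7 + 7)/(-11 + 4)) + 259 = -5 + 259 = 254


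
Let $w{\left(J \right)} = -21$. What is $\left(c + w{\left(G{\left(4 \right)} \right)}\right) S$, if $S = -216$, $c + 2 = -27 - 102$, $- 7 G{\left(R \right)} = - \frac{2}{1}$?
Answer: $32832$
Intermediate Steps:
$G{\left(R \right)} = \frac{2}{7}$ ($G{\left(R \right)} = - \frac{\left(-2\right) 1^{-1}}{7} = - \frac{\left(-2\right) 1}{7} = \left(- \frac{1}{7}\right) \left(-2\right) = \frac{2}{7}$)
$c = -131$ ($c = -2 - 129 = -131$)
$\left(c + w{\left(G{\left(4 \right)} \right)}\right) S = \left(-131 - 21\right) \left(-216\right) = \left(-152\right) \left(-216\right) = 32832$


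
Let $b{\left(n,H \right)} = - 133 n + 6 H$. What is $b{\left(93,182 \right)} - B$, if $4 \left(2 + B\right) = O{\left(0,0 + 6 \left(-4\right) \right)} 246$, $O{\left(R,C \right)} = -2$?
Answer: $-11152$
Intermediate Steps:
$B = -125$ ($B = -2 + \frac{\left(-2\right) 246}{4} = -2 + \frac{1}{4} \left(-492\right) = -2 - 123 = -125$)
$b{\left(93,182 \right)} - B = \left(\left(-133\right) 93 + 6 \cdot 182\right) - -125 = \left(-12369 + 1092\right) + 125 = -11277 + 125 = -11152$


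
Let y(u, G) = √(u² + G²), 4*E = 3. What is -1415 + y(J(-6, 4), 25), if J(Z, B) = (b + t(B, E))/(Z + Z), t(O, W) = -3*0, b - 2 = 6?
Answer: -1415 + √5629/3 ≈ -1390.0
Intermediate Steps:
b = 8 (b = 2 + 6 = 8)
E = ¾ (E = (¼)*3 = ¾ ≈ 0.75000)
t(O, W) = 0
J(Z, B) = 4/Z (J(Z, B) = (8 + 0)/(Z + Z) = 8/((2*Z)) = 8*(1/(2*Z)) = 4/Z)
y(u, G) = √(G² + u²)
-1415 + y(J(-6, 4), 25) = -1415 + √(25² + (4/(-6))²) = -1415 + √(625 + (4*(-⅙))²) = -1415 + √(625 + (-⅔)²) = -1415 + √(625 + 4/9) = -1415 + √(5629/9) = -1415 + √5629/3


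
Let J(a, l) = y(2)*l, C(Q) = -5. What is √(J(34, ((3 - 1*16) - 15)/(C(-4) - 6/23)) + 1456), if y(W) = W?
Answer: 2*√44366/11 ≈ 38.297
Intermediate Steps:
J(a, l) = 2*l
√(J(34, ((3 - 1*16) - 15)/(C(-4) - 6/23)) + 1456) = √(2*(((3 - 1*16) - 15)/(-5 - 6/23)) + 1456) = √(2*(((3 - 16) - 15)/(-5 - 6*1/23)) + 1456) = √(2*((-13 - 15)/(-5 - 6/23)) + 1456) = √(2*(-28/(-121/23)) + 1456) = √(2*(-28*(-23/121)) + 1456) = √(2*(644/121) + 1456) = √(1288/121 + 1456) = √(177464/121) = 2*√44366/11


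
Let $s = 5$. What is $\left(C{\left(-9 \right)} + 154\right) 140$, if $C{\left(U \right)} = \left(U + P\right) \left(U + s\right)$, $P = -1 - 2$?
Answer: $28280$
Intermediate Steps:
$P = -3$ ($P = -1 - 2 = -3$)
$C{\left(U \right)} = \left(-3 + U\right) \left(5 + U\right)$ ($C{\left(U \right)} = \left(U - 3\right) \left(U + 5\right) = \left(-3 + U\right) \left(5 + U\right)$)
$\left(C{\left(-9 \right)} + 154\right) 140 = \left(\left(-15 + \left(-9\right)^{2} + 2 \left(-9\right)\right) + 154\right) 140 = \left(\left(-15 + 81 - 18\right) + 154\right) 140 = \left(48 + 154\right) 140 = 202 \cdot 140 = 28280$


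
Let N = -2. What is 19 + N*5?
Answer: 9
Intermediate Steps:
19 + N*5 = 19 - 2*5 = 19 - 10 = 9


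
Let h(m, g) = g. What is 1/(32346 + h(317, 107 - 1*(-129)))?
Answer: 1/32582 ≈ 3.0692e-5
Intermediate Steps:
1/(32346 + h(317, 107 - 1*(-129))) = 1/(32346 + (107 - 1*(-129))) = 1/(32346 + (107 + 129)) = 1/(32346 + 236) = 1/32582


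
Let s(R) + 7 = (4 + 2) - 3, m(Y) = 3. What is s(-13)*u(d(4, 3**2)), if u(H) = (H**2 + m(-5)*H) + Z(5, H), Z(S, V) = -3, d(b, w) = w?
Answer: -420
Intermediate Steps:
u(H) = -3 + H**2 + 3*H (u(H) = (H**2 + 3*H) - 3 = -3 + H**2 + 3*H)
s(R) = -4 (s(R) = -7 + ((4 + 2) - 3) = -7 + (6 - 3) = -7 + 3 = -4)
s(-13)*u(d(4, 3**2)) = -4*(-3 + (3**2)**2 + 3*3**2) = -4*(-3 + 9**2 + 3*9) = -4*(-3 + 81 + 27) = -4*105 = -420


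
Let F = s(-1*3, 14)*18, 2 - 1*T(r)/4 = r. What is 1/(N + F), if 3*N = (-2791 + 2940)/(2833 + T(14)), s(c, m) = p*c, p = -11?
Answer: 8355/4963019 ≈ 0.0016835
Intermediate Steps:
s(c, m) = -11*c
T(r) = 8 - 4*r
N = 149/8355 (N = ((-2791 + 2940)/(2833 + (8 - 4*14)))/3 = (149/(2833 + (8 - 56)))/3 = (149/(2833 - 48))/3 = (149/2785)/3 = (149*(1/2785))/3 = (1/3)*(149/2785) = 149/8355 ≈ 0.017834)
F = 594 (F = -(-11)*3*18 = -11*(-3)*18 = 33*18 = 594)
1/(N + F) = 1/(149/8355 + 594) = 1/(4963019/8355) = 8355/4963019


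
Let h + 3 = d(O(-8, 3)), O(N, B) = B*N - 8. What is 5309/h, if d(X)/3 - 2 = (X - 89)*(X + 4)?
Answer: 5309/10167 ≈ 0.52218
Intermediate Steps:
O(N, B) = -8 + B*N
d(X) = 6 + 3*(-89 + X)*(4 + X) (d(X) = 6 + 3*((X - 89)*(X + 4)) = 6 + 3*((-89 + X)*(4 + X)) = 6 + 3*(-89 + X)*(4 + X))
h = 10167 (h = -3 + (-1062 - 255*(-8 + 3*(-8)) + 3*(-8 + 3*(-8))**2) = -3 + (-1062 - 255*(-8 - 24) + 3*(-8 - 24)**2) = -3 + (-1062 - 255*(-32) + 3*(-32)**2) = -3 + (-1062 + 8160 + 3*1024) = -3 + (-1062 + 8160 + 3072) = -3 + 10170 = 10167)
5309/h = 5309/10167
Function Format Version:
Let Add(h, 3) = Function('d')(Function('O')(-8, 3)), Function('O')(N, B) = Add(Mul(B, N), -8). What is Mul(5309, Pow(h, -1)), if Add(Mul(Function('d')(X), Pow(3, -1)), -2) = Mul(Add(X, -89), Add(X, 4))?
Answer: Rational(5309, 10167) ≈ 0.52218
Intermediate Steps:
Function('O')(N, B) = Add(-8, Mul(B, N))
Function('d')(X) = Add(6, Mul(3, Add(-89, X), Add(4, X))) (Function('d')(X) = Add(6, Mul(3, Mul(Add(X, -89), Add(X, 4)))) = Add(6, Mul(3, Mul(Add(-89, X), Add(4, X)))) = Add(6, Mul(3, Add(-89, X), Add(4, X))))
h = 10167 (h = Add(-3, Add(-1062, Mul(-255, Add(-8, Mul(3, -8))), Mul(3, Pow(Add(-8, Mul(3, -8)), 2)))) = Add(-3, Add(-1062, Mul(-255, Add(-8, -24)), Mul(3, Pow(Add(-8, -24), 2)))) = Add(-3, Add(-1062, Mul(-255, -32), Mul(3, Pow(-32, 2)))) = Add(-3, Add(-1062, 8160, Mul(3, 1024))) = Add(-3, Add(-1062, 8160, 3072)) = Add(-3, 10170) = 10167)
Mul(5309, Pow(h, -1)) = Mul(5309, Pow(10167, -1)) = Mul(5309, Rational(1, 10167)) = Rational(5309, 10167)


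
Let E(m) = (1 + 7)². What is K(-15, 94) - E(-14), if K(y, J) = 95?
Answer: 31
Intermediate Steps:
E(m) = 64 (E(m) = 8² = 64)
K(-15, 94) - E(-14) = 95 - 1*64 = 95 - 64 = 31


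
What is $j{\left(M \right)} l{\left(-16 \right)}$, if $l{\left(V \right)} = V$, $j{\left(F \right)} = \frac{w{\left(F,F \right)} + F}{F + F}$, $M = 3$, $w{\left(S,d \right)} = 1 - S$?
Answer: $- \frac{8}{3} \approx -2.6667$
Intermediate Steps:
$j{\left(F \right)} = \frac{1}{2 F}$ ($j{\left(F \right)} = \frac{\left(1 - F\right) + F}{F + F} = 1 \frac{1}{2 F} = \frac{1}{2 F}$)
$j{\left(M \right)} l{\left(-16 \right)} = \frac{1}{2 \cdot 3} \left(-16\right) = \frac{1}{2} \cdot \frac{1}{3} \left(-16\right) = \frac{1}{6} \left(-16\right) = - \frac{8}{3}$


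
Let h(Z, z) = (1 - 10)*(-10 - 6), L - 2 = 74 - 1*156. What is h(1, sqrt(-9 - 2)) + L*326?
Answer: -25936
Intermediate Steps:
L = -80 (L = 2 + (74 - 1*156) = 2 + (74 - 156) = 2 - 82 = -80)
h(Z, z) = 144 (h(Z, z) = -9*(-16) = 144)
h(1, sqrt(-9 - 2)) + L*326 = 144 - 80*326 = 144 - 26080 = -25936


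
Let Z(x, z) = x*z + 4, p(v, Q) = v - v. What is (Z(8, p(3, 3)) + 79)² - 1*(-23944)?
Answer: 30833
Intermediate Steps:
p(v, Q) = 0
Z(x, z) = 4 + x*z
(Z(8, p(3, 3)) + 79)² - 1*(-23944) = ((4 + 8*0) + 79)² - 1*(-23944) = ((4 + 0) + 79)² + 23944 = (4 + 79)² + 23944 = 83² + 23944 = 6889 + 23944 = 30833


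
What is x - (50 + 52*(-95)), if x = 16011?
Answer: 20901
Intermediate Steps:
x - (50 + 52*(-95)) = 16011 - (50 + 52*(-95)) = 16011 - (50 - 4940) = 16011 - 1*(-4890) = 16011 + 4890 = 20901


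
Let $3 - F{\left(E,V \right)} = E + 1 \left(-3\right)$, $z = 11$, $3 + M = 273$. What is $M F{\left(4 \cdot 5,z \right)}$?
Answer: $-3780$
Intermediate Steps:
$M = 270$ ($M = -3 + 273 = 270$)
$F{\left(E,V \right)} = 6 - E$ ($F{\left(E,V \right)} = 3 - \left(E + 1 \left(-3\right)\right) = 3 - \left(E - 3\right) = 3 - \left(-3 + E\right) = 6 - E$)
$M F{\left(4 \cdot 5,z \right)} = 270 \left(6 - 4 \cdot 5\right) = 270 \left(6 - 20\right) = 270 \left(-14\right) = -3780$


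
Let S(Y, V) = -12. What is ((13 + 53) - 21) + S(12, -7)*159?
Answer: -1863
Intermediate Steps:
((13 + 53) - 21) + S(12, -7)*159 = ((13 + 53) - 21) - 12*159 = (66 - 21) - 1908 = 45 - 1908 = -1863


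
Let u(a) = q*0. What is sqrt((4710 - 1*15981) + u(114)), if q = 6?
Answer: 17*I*sqrt(39) ≈ 106.16*I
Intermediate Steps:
u(a) = 0 (u(a) = 6*0 = 0)
sqrt((4710 - 1*15981) + u(114)) = sqrt((4710 - 1*15981) + 0) = sqrt((4710 - 15981) + 0) = sqrt(-11271 + 0) = sqrt(-11271) = 17*I*sqrt(39)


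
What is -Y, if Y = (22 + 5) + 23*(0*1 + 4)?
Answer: -119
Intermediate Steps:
Y = 119 (Y = 27 + 23*(0 + 4) = 27 + 23*4 = 27 + 92 = 119)
-Y = -1*119 = -119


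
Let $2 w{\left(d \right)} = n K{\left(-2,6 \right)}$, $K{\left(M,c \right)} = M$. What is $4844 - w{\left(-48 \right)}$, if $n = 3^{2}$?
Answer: $4853$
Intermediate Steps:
$n = 9$
$w{\left(d \right)} = -9$ ($w{\left(d \right)} = \frac{9 \left(-2\right)}{2} = \frac{1}{2} \left(-18\right) = -9$)
$4844 - w{\left(-48 \right)} = 4844 - -9 = 4844 + 9 = 4853$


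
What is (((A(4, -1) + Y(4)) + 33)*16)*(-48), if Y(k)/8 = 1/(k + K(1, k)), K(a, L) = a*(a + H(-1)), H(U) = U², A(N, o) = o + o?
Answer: -24832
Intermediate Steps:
A(N, o) = 2*o
K(a, L) = a*(1 + a) (K(a, L) = a*(a + (-1)²) = a*(a + 1) = a*(1 + a))
Y(k) = 8/(2 + k) (Y(k) = 8/(k + 1*(1 + 1)) = 8/(k + 1*2) = 8/(k + 2) = 8/(2 + k))
(((A(4, -1) + Y(4)) + 33)*16)*(-48) = (((2*(-1) + 8/(2 + 4)) + 33)*16)*(-48) = (((-2 + 8/6) + 33)*16)*(-48) = (((-2 + 8*(⅙)) + 33)*16)*(-48) = (((-2 + 4/3) + 33)*16)*(-48) = ((-⅔ + 33)*16)*(-48) = ((97/3)*16)*(-48) = (1552/3)*(-48) = -24832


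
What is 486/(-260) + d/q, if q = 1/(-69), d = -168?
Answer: 1506717/130 ≈ 11590.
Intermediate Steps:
q = -1/69 ≈ -0.014493
486/(-260) + d/q = 486/(-260) - 168/(-1/69) = 486*(-1/260) - 168*(-69) = -243/130 + 11592 = 1506717/130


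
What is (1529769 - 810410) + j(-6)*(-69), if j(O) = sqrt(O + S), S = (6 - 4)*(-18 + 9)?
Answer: 719359 - 138*I*sqrt(6) ≈ 7.1936e+5 - 338.03*I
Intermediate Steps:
S = -18 (S = 2*(-9) = -18)
j(O) = sqrt(-18 + O) (j(O) = sqrt(O - 18) = sqrt(-18 + O))
(1529769 - 810410) + j(-6)*(-69) = (1529769 - 810410) + sqrt(-18 - 6)*(-69) = 719359 + sqrt(-24)*(-69) = 719359 + (2*I*sqrt(6))*(-69) = 719359 - 138*I*sqrt(6)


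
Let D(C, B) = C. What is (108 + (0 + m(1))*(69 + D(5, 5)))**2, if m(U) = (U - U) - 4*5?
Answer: 1882384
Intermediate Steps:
m(U) = -20 (m(U) = 0 - 20 = -20)
(108 + (0 + m(1))*(69 + D(5, 5)))**2 = (108 + (0 - 20)*(69 + 5))**2 = (108 - 20*74)**2 = (108 - 1480)**2 = (-1372)**2 = 1882384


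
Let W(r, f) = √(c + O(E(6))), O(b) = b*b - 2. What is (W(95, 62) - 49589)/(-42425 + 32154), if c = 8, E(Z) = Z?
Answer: 49589/10271 - √42/10271 ≈ 4.8274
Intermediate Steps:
O(b) = -2 + b² (O(b) = b² - 2 = -2 + b²)
W(r, f) = √42 (W(r, f) = √(8 + (-2 + 6²)) = √(8 + (-2 + 36)) = √(8 + 34) = √42)
(W(95, 62) - 49589)/(-42425 + 32154) = (√42 - 49589)/(-42425 + 32154) = (-49589 + √42)/(-10271) = (-49589 + √42)*(-1/10271) = 49589/10271 - √42/10271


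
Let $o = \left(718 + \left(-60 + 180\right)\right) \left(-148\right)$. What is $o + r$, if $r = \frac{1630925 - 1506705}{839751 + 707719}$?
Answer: $- \frac{19192329506}{154747} \approx -1.2402 \cdot 10^{5}$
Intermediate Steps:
$o = -124024$ ($o = \left(718 + 120\right) \left(-148\right) = 838 \left(-148\right) = -124024$)
$r = \frac{12422}{154747}$ ($r = \frac{124220}{1547470} = 124220 \cdot \frac{1}{1547470} = \frac{12422}{154747} \approx 0.080273$)
$o + r = -124024 + \frac{12422}{154747} = - \frac{19192329506}{154747}$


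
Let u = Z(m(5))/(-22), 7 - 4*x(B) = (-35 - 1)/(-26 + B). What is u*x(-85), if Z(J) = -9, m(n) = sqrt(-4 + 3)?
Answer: 2223/3256 ≈ 0.68274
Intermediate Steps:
m(n) = I (m(n) = sqrt(-1) = I)
x(B) = 7/4 + 9/(-26 + B) (x(B) = 7/4 - (-35 - 1)/(4*(-26 + B)) = 7/4 - (-9)/(-26 + B) = 7/4 + 9/(-26 + B))
u = 9/22 (u = -9/(-22) = -9*(-1/22) = 9/22 ≈ 0.40909)
u*x(-85) = 9*((-146 + 7*(-85))/(4*(-26 - 85)))/22 = 9*((1/4)*(-146 - 595)/(-111))/22 = 9*((1/4)*(-1/111)*(-741))/22 = (9/22)*(247/148) = 2223/3256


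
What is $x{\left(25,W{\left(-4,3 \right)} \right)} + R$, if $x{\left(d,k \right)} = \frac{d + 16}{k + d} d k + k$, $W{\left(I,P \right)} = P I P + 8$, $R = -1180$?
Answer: $\frac{25076}{3} \approx 8358.7$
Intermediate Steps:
$W{\left(I,P \right)} = 8 + I P^{2}$ ($W{\left(I,P \right)} = I P P + 8 = I P^{2} + 8 = 8 + I P^{2}$)
$x{\left(d,k \right)} = k + \frac{d k \left(16 + d\right)}{d + k}$ ($x{\left(d,k \right)} = \frac{16 + d}{d + k} d k + k = \frac{d \left(16 + d\right)}{d + k} k + k = \frac{d k \left(16 + d\right)}{d + k} + k = k + \frac{d k \left(16 + d\right)}{d + k}$)
$x{\left(25,W{\left(-4,3 \right)} \right)} + R = \frac{\left(8 - 4 \cdot 3^{2}\right) \left(\left(8 - 4 \cdot 3^{2}\right) + 25^{2} + 17 \cdot 25\right)}{25 + \left(8 - 4 \cdot 3^{2}\right)} - 1180 = \frac{\left(8 - 36\right) \left(\left(8 - 36\right) + 625 + 425\right)}{25 + \left(8 - 36\right)} - 1180 = - \frac{28 \left(-28 + 625 + 425\right)}{25 - 28} - 1180 = \left(-28\right) \frac{1}{-3} \cdot 1022 - 1180 = \left(-28\right) \left(- \frac{1}{3}\right) 1022 - 1180 = \frac{28616}{3} - 1180 = \frac{25076}{3}$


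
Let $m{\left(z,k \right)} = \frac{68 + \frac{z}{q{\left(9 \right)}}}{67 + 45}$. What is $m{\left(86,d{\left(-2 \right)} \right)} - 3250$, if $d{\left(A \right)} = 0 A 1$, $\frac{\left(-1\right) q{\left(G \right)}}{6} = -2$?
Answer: $- \frac{2183549}{672} \approx -3249.3$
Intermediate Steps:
$q{\left(G \right)} = 12$ ($q{\left(G \right)} = \left(-6\right) \left(-2\right) = 12$)
$d{\left(A \right)} = 0$ ($d{\left(A \right)} = 0 \cdot 1 = 0$)
$m{\left(z,k \right)} = \frac{17}{28} + \frac{z}{1344}$ ($m{\left(z,k \right)} = \frac{68 + \frac{z}{12}}{67 + 45} = \frac{68 + z \frac{1}{12}}{112} = \left(68 + \frac{z}{12}\right) \frac{1}{112} = \frac{17}{28} + \frac{z}{1344}$)
$m{\left(86,d{\left(-2 \right)} \right)} - 3250 = \left(\frac{17}{28} + \frac{1}{1344} \cdot 86\right) - 3250 = \left(\frac{17}{28} + \frac{43}{672}\right) - 3250 = \frac{451}{672} - 3250 = - \frac{2183549}{672}$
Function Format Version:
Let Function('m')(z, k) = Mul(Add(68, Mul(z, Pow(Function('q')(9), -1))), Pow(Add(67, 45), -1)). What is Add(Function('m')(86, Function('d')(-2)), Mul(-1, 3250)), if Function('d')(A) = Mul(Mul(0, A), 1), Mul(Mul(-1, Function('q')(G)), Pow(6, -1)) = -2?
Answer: Rational(-2183549, 672) ≈ -3249.3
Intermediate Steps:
Function('q')(G) = 12 (Function('q')(G) = Mul(-6, -2) = 12)
Function('d')(A) = 0 (Function('d')(A) = Mul(0, 1) = 0)
Function('m')(z, k) = Add(Rational(17, 28), Mul(Rational(1, 1344), z)) (Function('m')(z, k) = Mul(Add(68, Mul(z, Pow(12, -1))), Pow(Add(67, 45), -1)) = Mul(Add(68, Mul(z, Rational(1, 12))), Pow(112, -1)) = Mul(Add(68, Mul(Rational(1, 12), z)), Rational(1, 112)) = Add(Rational(17, 28), Mul(Rational(1, 1344), z)))
Add(Function('m')(86, Function('d')(-2)), Mul(-1, 3250)) = Add(Add(Rational(17, 28), Mul(Rational(1, 1344), 86)), Mul(-1, 3250)) = Add(Add(Rational(17, 28), Rational(43, 672)), -3250) = Add(Rational(451, 672), -3250) = Rational(-2183549, 672)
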